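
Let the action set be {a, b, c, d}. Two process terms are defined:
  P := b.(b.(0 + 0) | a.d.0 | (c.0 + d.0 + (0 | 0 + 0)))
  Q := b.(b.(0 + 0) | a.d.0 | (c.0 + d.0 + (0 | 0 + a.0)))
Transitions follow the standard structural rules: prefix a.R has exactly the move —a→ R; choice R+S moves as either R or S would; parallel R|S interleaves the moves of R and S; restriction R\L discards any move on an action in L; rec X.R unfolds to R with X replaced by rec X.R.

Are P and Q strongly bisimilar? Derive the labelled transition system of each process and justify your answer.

P's transition system — 13 states:
  u0 = b.(b.(0 + 0) | a.d.0 | (c.0 + d.0 + (0 | 0 + 0))) :: ··b··> u1
  u1 = b.(0 + 0) | a.d.0 | (c.0 + d.0 + (0 | 0 + 0)) :: ··a··> u2, ··b··> u3, ··c··> u4, ··d··> u4
  u2 = b.(0 + 0) | d.0 | (c.0 + d.0 + (0 | 0 + 0)) :: ··b··> u5, ··c··> u6, ··d··> u6, ··d··> u7
  u3 = (0 + 0) | a.d.0 | (c.0 + d.0 + (0 | 0 + 0)) :: ··a··> u5, ··c··> u8, ··d··> u8
  u4 = b.(0 + 0) | a.d.0 | 0 :: ··a··> u6, ··b··> u8
  u5 = (0 + 0) | d.0 | (c.0 + d.0 + (0 | 0 + 0)) :: ··c··> u9, ··d··> u10, ··d··> u9
  u6 = b.(0 + 0) | d.0 | 0 :: ··b··> u9, ··d··> u11
  u7 = b.(0 + 0) | 0 | (c.0 + d.0 + (0 | 0 + 0)) :: ··b··> u10, ··c··> u11, ··d··> u11
  u8 = (0 + 0) | a.d.0 | 0 :: ··a··> u9
  u9 = (0 + 0) | d.0 | 0 :: ··d··> u12
  u10 = (0 + 0) | 0 | (c.0 + d.0 + (0 | 0 + 0)) :: ··c··> u12, ··d··> u12
  u11 = b.(0 + 0) | 0 | 0 :: ··b··> u12
  u12 = (0 + 0) | 0 | 0 :: ∅
Q's transition system — 13 states:
  v0 = b.(b.(0 + 0) | a.d.0 | (c.0 + d.0 + (0 | 0 + a.0))) :: ··b··> v1
  v1 = b.(0 + 0) | a.d.0 | (c.0 + d.0 + (0 | 0 + a.0)) :: ··a··> v2, ··a··> v3, ··b··> v4, ··c··> v2, ··d··> v2
  v2 = b.(0 + 0) | a.d.0 | 0 :: ··a··> v5, ··b··> v6
  v3 = b.(0 + 0) | d.0 | (c.0 + d.0 + (0 | 0 + a.0)) :: ··a··> v5, ··b··> v7, ··c··> v5, ··d··> v5, ··d··> v8
  v4 = (0 + 0) | a.d.0 | (c.0 + d.0 + (0 | 0 + a.0)) :: ··a··> v6, ··a··> v7, ··c··> v6, ··d··> v6
  v5 = b.(0 + 0) | d.0 | 0 :: ··b··> v9, ··d··> v10
  v6 = (0 + 0) | a.d.0 | 0 :: ··a··> v9
  v7 = (0 + 0) | d.0 | (c.0 + d.0 + (0 | 0 + a.0)) :: ··a··> v9, ··c··> v9, ··d··> v11, ··d··> v9
  v8 = b.(0 + 0) | 0 | (c.0 + d.0 + (0 | 0 + a.0)) :: ··a··> v10, ··b··> v11, ··c··> v10, ··d··> v10
  v9 = (0 + 0) | d.0 | 0 :: ··d··> v12
  v10 = b.(0 + 0) | 0 | 0 :: ··b··> v12
  v11 = (0 + 0) | 0 | (c.0 + d.0 + (0 | 0 + a.0)) :: ··a··> v12, ··c··> v12, ··d··> v12
  v12 = (0 + 0) | 0 | 0 :: ∅
Coarsest stable partition (strong bisimilarity classes):
  B0 = {u0}
  B1 = {u1}
  B2 = {u4, v2}
  B3 = {u8, v6}
  B4 = {u9, v9}
  B5 = {u12, v12}
  B6 = {u6, v5}
  B7 = {u11, v10}
  B8 = {u2}
  B9 = {u7}
  B10 = {u10}
  B11 = {u5}
  B12 = {u3}
  B13 = {v0}
  B14 = {v1}
  B15 = {v4}
  B16 = {v7}
  B17 = {v11}
  B18 = {v3}
  B19 = {v8}
u0 ∈ B0, v0 ∈ B13 → different blocks

NO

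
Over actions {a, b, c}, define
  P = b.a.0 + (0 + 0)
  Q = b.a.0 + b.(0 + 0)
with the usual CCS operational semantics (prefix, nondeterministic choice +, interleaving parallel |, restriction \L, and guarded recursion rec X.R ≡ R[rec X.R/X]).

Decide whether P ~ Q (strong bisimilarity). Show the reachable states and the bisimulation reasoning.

Reachable graph of P (3 states):
  p0 = b.a.0 + (0 + 0) ⊢ --b--▸ p1
  p1 = a.0 ⊢ --a--▸ p2
  p2 = 0 ⊢ stopped
Reachable graph of Q (4 states):
  q0 = b.a.0 + b.(0 + 0) ⊢ --b--▸ q1, --b--▸ q2
  q1 = 0 + 0 ⊢ stopped
  q2 = a.0 ⊢ --a--▸ q3
  q3 = 0 ⊢ stopped
Partition-refinement fixed point:
  B0 = {p0}
  B1 = {p1, q2}
  B2 = {p2, q1, q3}
  B3 = {q0}
p0 ∈ B0, q0 ∈ B3 → different blocks

not bisimilar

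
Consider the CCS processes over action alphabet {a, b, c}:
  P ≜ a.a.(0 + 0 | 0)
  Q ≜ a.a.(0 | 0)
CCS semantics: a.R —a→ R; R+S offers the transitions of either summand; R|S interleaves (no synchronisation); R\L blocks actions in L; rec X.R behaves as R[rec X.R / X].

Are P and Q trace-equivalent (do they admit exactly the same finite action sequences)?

traces(P) = traces(Q)

Reachable graph of P (3 states):
  s0 = a.a.(0 + 0 | 0) :: -a-> s1
  s1 = a.(0 + 0 | 0) :: -a-> s2
  s2 = 0 + 0 | 0 :: ·
Reachable graph of Q (3 states):
  t0 = a.a.(0 | 0) :: -a-> t1
  t1 = a.(0 | 0) :: -a-> t2
  t2 = 0 | 0 :: ·
Coarsest stable partition (strong bisimilarity classes):
  B0 = {s0, t0}
  B1 = {s1, t1}
  B2 = {s2, t2}
s0 ∈ B0, t0 ∈ B0 → same block
Bisimilar ⇒ trace-equivalent.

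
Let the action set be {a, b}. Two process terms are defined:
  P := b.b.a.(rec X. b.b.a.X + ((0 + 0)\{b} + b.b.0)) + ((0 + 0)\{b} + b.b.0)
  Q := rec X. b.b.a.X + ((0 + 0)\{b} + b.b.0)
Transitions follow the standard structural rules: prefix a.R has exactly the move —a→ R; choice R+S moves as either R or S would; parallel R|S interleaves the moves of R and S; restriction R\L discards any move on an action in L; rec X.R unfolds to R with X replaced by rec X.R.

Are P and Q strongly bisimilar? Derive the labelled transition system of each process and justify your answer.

P's transition system — 6 states:
  p0 = b.b.a.(rec X. b.b.a.X + ((0 + 0)\{b} + b.b.0)) + ((0 + 0)\{b} + b.b.0) has moves --b--▸ p1, --b--▸ p2
  p1 = b.0 has moves --b--▸ p3
  p2 = b.a.(rec X. b.b.a.X + ((0 + 0)\{b} + b.b.0)) has moves --b--▸ p4
  p3 = 0 has moves ·
  p4 = a.(rec X. b.b.a.X + ((0 + 0)\{b} + b.b.0)) has moves --a--▸ p5
  p5 = rec X. b.b.a.X + ((0 + 0)\{b} + b.b.0) has moves --b--▸ p1, --b--▸ p2
Q's transition system — 5 states:
  q0 = rec X. b.b.a.X + ((0 + 0)\{b} + b.b.0) has moves --b--▸ q1, --b--▸ q2
  q1 = b.0 has moves --b--▸ q3
  q2 = b.a.(rec X. b.b.a.X + ((0 + 0)\{b} + b.b.0)) has moves --b--▸ q4
  q3 = 0 has moves ·
  q4 = a.(rec X. b.b.a.X + ((0 + 0)\{b} + b.b.0)) has moves --a--▸ q0
Bisimilarity quotient blocks:
  B0 = {p0, p5, q0}
  B1 = {p1, q1}
  B2 = {p3, q3}
  B3 = {p2, q2}
  B4 = {p4, q4}
p0 ∈ B0, q0 ∈ B0 → same block

YES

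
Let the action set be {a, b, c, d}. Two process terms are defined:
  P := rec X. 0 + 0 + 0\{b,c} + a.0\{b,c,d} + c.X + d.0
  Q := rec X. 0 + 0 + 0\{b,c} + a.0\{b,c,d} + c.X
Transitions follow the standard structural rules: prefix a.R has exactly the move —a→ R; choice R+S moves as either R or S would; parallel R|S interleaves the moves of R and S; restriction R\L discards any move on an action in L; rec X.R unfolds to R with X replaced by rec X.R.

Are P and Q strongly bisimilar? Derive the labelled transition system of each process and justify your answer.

NO

LTS(P): 3 reachable states
  p0 = rec X. 0 + 0 + 0\{b,c} + a.0\{b,c,d} + c.X + d.0 ⊢ -a-> p1, -c-> p0, -d-> p2
  p1 = 0\{b,c,d} ⊢ ·
  p2 = 0 ⊢ ·
LTS(Q): 2 reachable states
  q0 = rec X. 0 + 0 + 0\{b,c} + a.0\{b,c,d} + c.X ⊢ -a-> q1, -c-> q0
  q1 = 0\{b,c,d} ⊢ ·
Coarsest stable partition (strong bisimilarity classes):
  B0 = {p0}
  B1 = {p1, p2, q1}
  B2 = {q0}
p0 ∈ B0, q0 ∈ B2 → different blocks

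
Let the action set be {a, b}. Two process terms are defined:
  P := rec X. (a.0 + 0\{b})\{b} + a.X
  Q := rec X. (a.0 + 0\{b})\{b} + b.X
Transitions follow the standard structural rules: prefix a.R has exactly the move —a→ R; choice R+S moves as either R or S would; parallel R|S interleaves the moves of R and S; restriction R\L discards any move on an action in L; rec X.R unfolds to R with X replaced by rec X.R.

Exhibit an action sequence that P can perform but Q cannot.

aa

P's transition system — 2 states:
  p0 = rec X. (a.0 + 0\{b})\{b} + a.X has moves -a-> p0, -a-> p1
  p1 = 0\{b} has moves (no moves)
Q's transition system — 2 states:
  q0 = rec X. (a.0 + 0\{b})\{b} + b.X has moves -a-> q1, -b-> q0
  q1 = 0\{b} has moves (no moves)
Run σ = ⟨aa⟩ on P: start {p0}
  step 1 (a): {p0, p1}
  step 2 (a): {p0, p1}
  — P admits the full trace.
Run σ = ⟨aa⟩ on Q: start {q0}
  step 1 (a): {q1}
  step 2 (a): ∅  — Q cannot continue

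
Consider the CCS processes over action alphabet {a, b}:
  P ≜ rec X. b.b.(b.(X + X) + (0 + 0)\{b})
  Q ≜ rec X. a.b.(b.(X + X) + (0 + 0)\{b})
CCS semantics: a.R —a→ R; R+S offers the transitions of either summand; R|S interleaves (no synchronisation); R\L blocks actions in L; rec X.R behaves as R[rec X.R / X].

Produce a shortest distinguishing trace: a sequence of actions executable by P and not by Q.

LTS(P): 4 reachable states
  m0 = rec X. b.b.(b.(X + X) + (0 + 0)\{b}) → --b--▸ m1
  m1 = b.(b.((rec X. b.b.(b.(X + X) + (0 + 0)\{b})) + (rec X. b.b.(b.(X + X) + (0 + 0)\{b}))) + (0 + 0)\{b}) → --b--▸ m2
  m2 = b.((rec X. b.b.(b.(X + X) + (0 + 0)\{b})) + (rec X. b.b.(b.(X + X) + (0 + 0)\{b}))) + (0 + 0)\{b} → --b--▸ m3
  m3 = (rec X. b.b.(b.(X + X) + (0 + 0)\{b})) + (rec X. b.b.(b.(X + X) + (0 + 0)\{b})) → --b--▸ m1
LTS(Q): 4 reachable states
  n0 = rec X. a.b.(b.(X + X) + (0 + 0)\{b}) → --a--▸ n1
  n1 = b.(b.((rec X. a.b.(b.(X + X) + (0 + 0)\{b})) + (rec X. a.b.(b.(X + X) + (0 + 0)\{b}))) + (0 + 0)\{b}) → --b--▸ n2
  n2 = b.((rec X. a.b.(b.(X + X) + (0 + 0)\{b})) + (rec X. a.b.(b.(X + X) + (0 + 0)\{b}))) + (0 + 0)\{b} → --b--▸ n3
  n3 = (rec X. a.b.(b.(X + X) + (0 + 0)\{b})) + (rec X. a.b.(b.(X + X) + (0 + 0)\{b})) → --a--▸ n1
Trace ⟨b⟩ through P, begin at {m0}:
  [1] b ⇒ {m1}
  — P admits the full trace.
Trace ⟨b⟩ through Q, begin at {n0}:
  [1] b ⇒ ∅  — Q cannot continue

b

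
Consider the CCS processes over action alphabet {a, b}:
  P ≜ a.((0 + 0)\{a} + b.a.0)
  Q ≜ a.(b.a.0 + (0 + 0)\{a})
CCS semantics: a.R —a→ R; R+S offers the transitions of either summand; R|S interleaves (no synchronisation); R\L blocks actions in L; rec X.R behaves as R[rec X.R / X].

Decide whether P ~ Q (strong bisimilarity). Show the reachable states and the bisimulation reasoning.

Reachable graph of P (4 states):
  u0 = a.((0 + 0)\{a} + b.a.0) | ··a··> u1
  u1 = (0 + 0)\{a} + b.a.0 | ··b··> u2
  u2 = a.0 | ··a··> u3
  u3 = 0 | (no moves)
Reachable graph of Q (4 states):
  v0 = a.(b.a.0 + (0 + 0)\{a}) | ··a··> v1
  v1 = b.a.0 + (0 + 0)\{a} | ··b··> v2
  v2 = a.0 | ··a··> v3
  v3 = 0 | (no moves)
Bisimilarity quotient blocks:
  B0 = {u0, v0}
  B1 = {u1, v1}
  B2 = {u2, v2}
  B3 = {u3, v3}
u0 ∈ B0, v0 ∈ B0 → same block

YES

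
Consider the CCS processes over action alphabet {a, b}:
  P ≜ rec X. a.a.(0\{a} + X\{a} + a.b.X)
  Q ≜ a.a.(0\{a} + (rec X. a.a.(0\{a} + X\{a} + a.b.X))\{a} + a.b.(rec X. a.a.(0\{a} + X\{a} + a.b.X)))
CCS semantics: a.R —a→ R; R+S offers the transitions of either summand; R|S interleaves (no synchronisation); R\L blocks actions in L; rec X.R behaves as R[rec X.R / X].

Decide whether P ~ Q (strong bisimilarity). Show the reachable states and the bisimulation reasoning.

Reachable graph of P (4 states):
  p0 = rec X. a.a.(0\{a} + X\{a} + a.b.X) → —a→ p1
  p1 = a.(0\{a} + (rec X. a.a.(0\{a} + X\{a} + a.b.X))\{a} + a.b.(rec X. a.a.(0\{a} + X\{a} + a.b.X))) → —a→ p2
  p2 = 0\{a} + (rec X. a.a.(0\{a} + X\{a} + a.b.X))\{a} + a.b.(rec X. a.a.(0\{a} + X\{a} + a.b.X)) → —a→ p3
  p3 = b.(rec X. a.a.(0\{a} + X\{a} + a.b.X)) → —b→ p0
Reachable graph of Q (5 states):
  q0 = a.a.(0\{a} + (rec X. a.a.(0\{a} + X\{a} + a.b.X))\{a} + a.b.(rec X. a.a.(0\{a} + X\{a} + a.b.X))) → —a→ q1
  q1 = a.(0\{a} + (rec X. a.a.(0\{a} + X\{a} + a.b.X))\{a} + a.b.(rec X. a.a.(0\{a} + X\{a} + a.b.X))) → —a→ q2
  q2 = 0\{a} + (rec X. a.a.(0\{a} + X\{a} + a.b.X))\{a} + a.b.(rec X. a.a.(0\{a} + X\{a} + a.b.X)) → —a→ q3
  q3 = b.(rec X. a.a.(0\{a} + X\{a} + a.b.X)) → —b→ q4
  q4 = rec X. a.a.(0\{a} + X\{a} + a.b.X) → —a→ q1
Partition-refinement fixed point:
  B0 = {p0, q0, q4}
  B1 = {p1, q1}
  B2 = {p2, q2}
  B3 = {p3, q3}
p0 ∈ B0, q0 ∈ B0 → same block

P ~ Q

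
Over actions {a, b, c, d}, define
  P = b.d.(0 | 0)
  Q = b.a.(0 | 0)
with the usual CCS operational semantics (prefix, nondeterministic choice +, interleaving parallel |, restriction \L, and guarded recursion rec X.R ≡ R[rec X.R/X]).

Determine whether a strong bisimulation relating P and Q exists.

not bisimilar

LTS(P): 3 reachable states
  p0 = b.d.(0 | 0) has moves ··b··> p1
  p1 = d.(0 | 0) has moves ··d··> p2
  p2 = 0 | 0 has moves ∅
LTS(Q): 3 reachable states
  q0 = b.a.(0 | 0) has moves ··b··> q1
  q1 = a.(0 | 0) has moves ··a··> q2
  q2 = 0 | 0 has moves ∅
Coarsest stable partition (strong bisimilarity classes):
  B0 = {p0}
  B1 = {p1}
  B2 = {p2, q2}
  B3 = {q0}
  B4 = {q1}
p0 ∈ B0, q0 ∈ B3 → different blocks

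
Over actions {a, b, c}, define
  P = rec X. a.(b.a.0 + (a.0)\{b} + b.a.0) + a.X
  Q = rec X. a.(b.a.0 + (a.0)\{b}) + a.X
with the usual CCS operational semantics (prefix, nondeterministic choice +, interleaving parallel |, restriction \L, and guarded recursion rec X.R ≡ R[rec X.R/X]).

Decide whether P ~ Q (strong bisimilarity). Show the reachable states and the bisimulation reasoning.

YES

Reachable graph of P (5 states):
  p0 = rec X. a.(b.a.0 + (a.0)\{b} + b.a.0) + a.X ⊢ =a=> p0, =a=> p1
  p1 = b.a.0 + (a.0)\{b} + b.a.0 ⊢ =a=> p2, =b=> p3
  p2 = 0\{b} ⊢ ∅
  p3 = a.0 ⊢ =a=> p4
  p4 = 0 ⊢ ∅
Reachable graph of Q (5 states):
  q0 = rec X. a.(b.a.0 + (a.0)\{b}) + a.X ⊢ =a=> q0, =a=> q1
  q1 = b.a.0 + (a.0)\{b} ⊢ =a=> q2, =b=> q3
  q2 = 0\{b} ⊢ ∅
  q3 = a.0 ⊢ =a=> q4
  q4 = 0 ⊢ ∅
Coarsest stable partition (strong bisimilarity classes):
  B0 = {p0, q0}
  B1 = {p1, q1}
  B2 = {p3, q3}
  B3 = {p2, p4, q2, q4}
p0 ∈ B0, q0 ∈ B0 → same block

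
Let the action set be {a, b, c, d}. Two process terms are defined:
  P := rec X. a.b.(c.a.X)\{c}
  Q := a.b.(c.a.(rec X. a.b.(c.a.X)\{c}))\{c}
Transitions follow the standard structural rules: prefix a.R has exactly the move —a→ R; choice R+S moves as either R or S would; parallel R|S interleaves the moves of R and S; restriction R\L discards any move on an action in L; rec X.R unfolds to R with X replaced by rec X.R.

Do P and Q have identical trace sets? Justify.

traces(P) = traces(Q)

LTS(P): 3 reachable states
  p0 = rec X. a.b.(c.a.X)\{c} has moves =a=> p1
  p1 = b.(c.a.(rec X. a.b.(c.a.X)\{c}))\{c} has moves =b=> p2
  p2 = (c.a.(rec X. a.b.(c.a.X)\{c}))\{c} has moves ∅
LTS(Q): 3 reachable states
  q0 = a.b.(c.a.(rec X. a.b.(c.a.X)\{c}))\{c} has moves =a=> q1
  q1 = b.(c.a.(rec X. a.b.(c.a.X)\{c}))\{c} has moves =b=> q2
  q2 = (c.a.(rec X. a.b.(c.a.X)\{c}))\{c} has moves ∅
Coarsest stable partition (strong bisimilarity classes):
  B0 = {p0, q0}
  B1 = {p1, q1}
  B2 = {p2, q2}
p0 ∈ B0, q0 ∈ B0 → same block
Bisimilar ⇒ trace-equivalent.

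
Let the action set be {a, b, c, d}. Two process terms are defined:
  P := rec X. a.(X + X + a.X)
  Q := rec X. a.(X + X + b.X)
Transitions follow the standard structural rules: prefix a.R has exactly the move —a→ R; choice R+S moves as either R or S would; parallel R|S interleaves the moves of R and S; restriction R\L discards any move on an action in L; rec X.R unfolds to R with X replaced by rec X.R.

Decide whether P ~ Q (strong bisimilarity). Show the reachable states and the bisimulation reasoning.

LTS(P): 2 reachable states
  u0 = rec X. a.(X + X + a.X) :: ··a··> u1
  u1 = (rec X. a.(X + X + a.X)) + (rec X. a.(X + X + a.X)) + a.(rec X. a.(X + X + a.X)) :: ··a··> u0, ··a··> u1
LTS(Q): 2 reachable states
  v0 = rec X. a.(X + X + b.X) :: ··a··> v1
  v1 = (rec X. a.(X + X + b.X)) + (rec X. a.(X + X + b.X)) + b.(rec X. a.(X + X + b.X)) :: ··a··> v1, ··b··> v0
Bisimilarity quotient blocks:
  B0 = {u0, u1}
  B1 = {v0}
  B2 = {v1}
u0 ∈ B0, v0 ∈ B1 → different blocks

NO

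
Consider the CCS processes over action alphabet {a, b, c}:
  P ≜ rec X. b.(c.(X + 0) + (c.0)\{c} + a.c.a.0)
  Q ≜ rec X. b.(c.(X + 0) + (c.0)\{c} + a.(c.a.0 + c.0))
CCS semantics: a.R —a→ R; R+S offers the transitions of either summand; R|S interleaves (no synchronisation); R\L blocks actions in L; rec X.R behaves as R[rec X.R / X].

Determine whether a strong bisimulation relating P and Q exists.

Reachable graph of P (6 states):
  s0 = rec X. b.(c.(X + 0) + (c.0)\{c} + a.c.a.0) :: —b→ s1
  s1 = c.((rec X. b.(c.(X + 0) + (c.0)\{c} + a.c.a.0)) + 0) + (c.0)\{c} + a.c.a.0 :: —a→ s2, —c→ s3
  s2 = c.a.0 :: —c→ s4
  s3 = (rec X. b.(c.(X + 0) + (c.0)\{c} + a.c.a.0)) + 0 :: —b→ s1
  s4 = a.0 :: —a→ s5
  s5 = 0 :: ∅
Reachable graph of Q (6 states):
  t0 = rec X. b.(c.(X + 0) + (c.0)\{c} + a.(c.a.0 + c.0)) :: —b→ t1
  t1 = c.((rec X. b.(c.(X + 0) + (c.0)\{c} + a.(c.a.0 + c.0))) + 0) + (c.0)\{c} + a.(c.a.0 + c.0) :: —a→ t2, —c→ t3
  t2 = c.a.0 + c.0 :: —c→ t4, —c→ t5
  t3 = (rec X. b.(c.(X + 0) + (c.0)\{c} + a.(c.a.0 + c.0))) + 0 :: —b→ t1
  t4 = 0 :: ∅
  t5 = a.0 :: —a→ t4
Coarsest stable partition (strong bisimilarity classes):
  B0 = {s0, s3}
  B1 = {s1}
  B2 = {s2}
  B3 = {s4, t5}
  B4 = {s5, t4}
  B5 = {t0, t3}
  B6 = {t1}
  B7 = {t2}
s0 ∈ B0, t0 ∈ B5 → different blocks

NO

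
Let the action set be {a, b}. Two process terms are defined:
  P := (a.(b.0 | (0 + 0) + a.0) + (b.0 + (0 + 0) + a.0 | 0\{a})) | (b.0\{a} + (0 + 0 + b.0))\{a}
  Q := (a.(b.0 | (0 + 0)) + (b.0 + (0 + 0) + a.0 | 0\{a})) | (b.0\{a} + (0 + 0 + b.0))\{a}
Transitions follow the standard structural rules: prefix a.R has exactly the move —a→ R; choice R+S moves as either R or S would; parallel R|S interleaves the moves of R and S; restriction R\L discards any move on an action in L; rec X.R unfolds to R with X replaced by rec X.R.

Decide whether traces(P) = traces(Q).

trace-distinct — witness ⟨aa⟩

P's transition system — 15 states:
  u0 = (a.(b.0 | (0 + 0) + a.0) + (b.0 + (0 + 0) + a.0 | 0\{a})) | (b.0\{a} + (0 + 0 + b.0))\{a} | =a=> u1, =a=> u2, =b=> u3, =b=> u4, =b=> u5
  u1 = (b.0 | (0 + 0) + a.0) | (b.0\{a} + (0 + 0 + b.0))\{a} | =a=> u5, =b=> u6, =b=> u7, =b=> u8
  u2 = 0 | 0\{a} | (b.0\{a} + (0 + 0 + b.0))\{a} | =b=> u10, =b=> u9
  u3 = (a.(b.0 | (0 + 0) + a.0) + (b.0 + (0 + 0) + a.0 | 0\{a})) | 0\{a} | =a=> u6, =a=> u9, =b=> u11
  u4 = (a.(b.0 | (0 + 0) + a.0) + (b.0 + (0 + 0) + a.0 | 0\{a})) | 0\{a}\{a} | =a=> u10, =a=> u7, =b=> u12
  u5 = 0 | (b.0\{a} + (0 + 0 + b.0))\{a} | =b=> u11, =b=> u12
  u6 = (b.0 | (0 + 0) + a.0) | 0\{a} | =a=> u11, =b=> u13
  u7 = (b.0 | (0 + 0) + a.0) | 0\{a}\{a} | =a=> u12, =b=> u14
  u8 = 0 | (0 + 0) | (b.0\{a} + (0 + 0 + b.0))\{a} | =b=> u13, =b=> u14
  u9 = 0 | 0\{a} | 0\{a} | ∅
  u10 = 0 | 0\{a} | 0\{a}\{a} | ∅
  u11 = 0 | 0\{a} | ∅
  u12 = 0 | 0\{a}\{a} | ∅
  u13 = 0 | (0 + 0) | 0\{a} | ∅
  u14 = 0 | (0 + 0) | 0\{a}\{a} | ∅
Q's transition system — 15 states:
  v0 = (a.(b.0 | (0 + 0)) + (b.0 + (0 + 0) + a.0 | 0\{a})) | (b.0\{a} + (0 + 0 + b.0))\{a} | =a=> v1, =a=> v2, =b=> v3, =b=> v4, =b=> v5
  v1 = 0 | 0\{a} | (b.0\{a} + (0 + 0 + b.0))\{a} | =b=> v6, =b=> v7
  v2 = b.0 | (0 + 0) | (b.0\{a} + (0 + 0 + b.0))\{a} | =b=> v10, =b=> v8, =b=> v9
  v3 = (a.(b.0 | (0 + 0)) + (b.0 + (0 + 0) + a.0 | 0\{a})) | 0\{a} | =a=> v6, =a=> v9, =b=> v11
  v4 = (a.(b.0 | (0 + 0)) + (b.0 + (0 + 0) + a.0 | 0\{a})) | 0\{a}\{a} | =a=> v10, =a=> v7, =b=> v12
  v5 = 0 | (b.0\{a} + (0 + 0 + b.0))\{a} | =b=> v11, =b=> v12
  v6 = 0 | 0\{a} | 0\{a} | ∅
  v7 = 0 | 0\{a} | 0\{a}\{a} | ∅
  v8 = 0 | (0 + 0) | (b.0\{a} + (0 + 0 + b.0))\{a} | =b=> v13, =b=> v14
  v9 = b.0 | (0 + 0) | 0\{a} | =b=> v13
  v10 = b.0 | (0 + 0) | 0\{a}\{a} | =b=> v14
  v11 = 0 | 0\{a} | ∅
  v12 = 0 | 0\{a}\{a} | ∅
  v13 = 0 | (0 + 0) | 0\{a} | ∅
  v14 = 0 | (0 + 0) | 0\{a}\{a} | ∅
Trace ⟨aa⟩ through P, begin at {u0}:
  after a @ step 1: {u1, u2}
  after a @ step 2: {u5}
  — P admits the full trace.
Trace ⟨aa⟩ through Q, begin at {v0}:
  after a @ step 1: {v1, v2}
  after a @ step 2: ∅ (Q stuck)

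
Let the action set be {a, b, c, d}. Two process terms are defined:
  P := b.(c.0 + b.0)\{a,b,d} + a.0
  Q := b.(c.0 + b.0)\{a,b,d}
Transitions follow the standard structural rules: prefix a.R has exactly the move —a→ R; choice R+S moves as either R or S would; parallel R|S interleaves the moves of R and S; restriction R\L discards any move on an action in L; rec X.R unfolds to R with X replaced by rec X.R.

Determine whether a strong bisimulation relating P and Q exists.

NO

P's transition system — 4 states:
  p0 = b.(c.0 + b.0)\{a,b,d} + a.0 :: —a→ p1, —b→ p2
  p1 = 0 :: deadlocked
  p2 = (c.0 + b.0)\{a,b,d} :: —c→ p3
  p3 = 0\{a,b,d} :: deadlocked
Q's transition system — 3 states:
  q0 = b.(c.0 + b.0)\{a,b,d} :: —b→ q1
  q1 = (c.0 + b.0)\{a,b,d} :: —c→ q2
  q2 = 0\{a,b,d} :: deadlocked
Coarsest stable partition (strong bisimilarity classes):
  B0 = {p0}
  B1 = {p1, p3, q2}
  B2 = {p2, q1}
  B3 = {q0}
p0 ∈ B0, q0 ∈ B3 → different blocks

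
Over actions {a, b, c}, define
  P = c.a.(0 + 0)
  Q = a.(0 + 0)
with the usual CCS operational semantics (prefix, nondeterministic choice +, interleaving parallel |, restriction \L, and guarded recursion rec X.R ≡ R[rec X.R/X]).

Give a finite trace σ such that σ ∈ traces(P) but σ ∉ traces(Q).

Reachable graph of P (3 states):
  u0 = c.a.(0 + 0) ⊢ =c=> u1
  u1 = a.(0 + 0) ⊢ =a=> u2
  u2 = 0 + 0 ⊢ (no moves)
Reachable graph of Q (2 states):
  v0 = a.(0 + 0) ⊢ =a=> v1
  v1 = 0 + 0 ⊢ (no moves)
Executing c from P (initial set {u0}):
  [1] c ⇒ {u1}
  P completes σ.
Executing c from Q (initial set {v0}):
  [1] c ⇒ no successor for Q

c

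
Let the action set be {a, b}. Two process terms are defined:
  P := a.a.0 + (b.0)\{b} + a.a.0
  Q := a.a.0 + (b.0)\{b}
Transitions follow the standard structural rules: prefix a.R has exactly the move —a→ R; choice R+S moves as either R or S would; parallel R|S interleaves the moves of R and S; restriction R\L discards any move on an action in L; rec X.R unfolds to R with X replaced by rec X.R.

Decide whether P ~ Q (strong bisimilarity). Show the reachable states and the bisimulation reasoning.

Reachable graph of P (3 states):
  p0 = a.a.0 + (b.0)\{b} + a.a.0 → -a-> p1
  p1 = a.0 → -a-> p2
  p2 = 0 → (no moves)
Reachable graph of Q (3 states):
  q0 = a.a.0 + (b.0)\{b} → -a-> q1
  q1 = a.0 → -a-> q2
  q2 = 0 → (no moves)
Bisimilarity quotient blocks:
  B0 = {p0, q0}
  B1 = {p1, q1}
  B2 = {p2, q2}
p0 ∈ B0, q0 ∈ B0 → same block

YES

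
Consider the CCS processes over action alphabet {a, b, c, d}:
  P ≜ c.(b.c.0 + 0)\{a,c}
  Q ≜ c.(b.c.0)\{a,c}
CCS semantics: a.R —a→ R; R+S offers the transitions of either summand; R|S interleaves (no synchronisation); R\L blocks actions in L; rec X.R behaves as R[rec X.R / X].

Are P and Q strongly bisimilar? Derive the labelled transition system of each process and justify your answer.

P's transition system — 3 states:
  s0 = c.(b.c.0 + 0)\{a,c} has moves =c=> s1
  s1 = (b.c.0 + 0)\{a,c} has moves =b=> s2
  s2 = (c.0)\{a,c} has moves ∅
Q's transition system — 3 states:
  t0 = c.(b.c.0)\{a,c} has moves =c=> t1
  t1 = (b.c.0)\{a,c} has moves =b=> t2
  t2 = (c.0)\{a,c} has moves ∅
Coarsest stable partition (strong bisimilarity classes):
  B0 = {s0, t0}
  B1 = {s1, t1}
  B2 = {s2, t2}
s0 ∈ B0, t0 ∈ B0 → same block

bisimilar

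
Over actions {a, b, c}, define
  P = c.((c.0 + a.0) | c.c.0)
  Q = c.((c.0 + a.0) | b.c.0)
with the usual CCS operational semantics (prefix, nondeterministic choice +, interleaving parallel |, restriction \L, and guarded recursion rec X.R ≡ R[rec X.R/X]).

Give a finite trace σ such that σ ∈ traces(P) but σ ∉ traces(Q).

cac

Reachable graph of P (7 states):
  s0 = c.((c.0 + a.0) | c.c.0) has moves =c=> s1
  s1 = (c.0 + a.0) | c.c.0 has moves =a=> s2, =c=> s2, =c=> s3
  s2 = 0 | c.c.0 has moves =c=> s4
  s3 = (c.0 + a.0) | c.0 has moves =a=> s4, =c=> s4, =c=> s5
  s4 = 0 | c.0 has moves =c=> s6
  s5 = (c.0 + a.0) | 0 has moves =a=> s6, =c=> s6
  s6 = 0 | 0 has moves deadlocked
Reachable graph of Q (7 states):
  t0 = c.((c.0 + a.0) | b.c.0) has moves =c=> t1
  t1 = (c.0 + a.0) | b.c.0 has moves =a=> t2, =b=> t3, =c=> t2
  t2 = 0 | b.c.0 has moves =b=> t4
  t3 = (c.0 + a.0) | c.0 has moves =a=> t4, =c=> t4, =c=> t5
  t4 = 0 | c.0 has moves =c=> t6
  t5 = (c.0 + a.0) | 0 has moves =a=> t6, =c=> t6
  t6 = 0 | 0 has moves deadlocked
Executing cac from P (initial set {s0}):
  step 1 (c): {s1}
  step 2 (a): {s2}
  step 3 (c): {s4}
  — P admits the full trace.
Executing cac from Q (initial set {t0}):
  step 1 (c): {t1}
  step 2 (a): {t2}
  step 3 (c): ∅  — Q cannot continue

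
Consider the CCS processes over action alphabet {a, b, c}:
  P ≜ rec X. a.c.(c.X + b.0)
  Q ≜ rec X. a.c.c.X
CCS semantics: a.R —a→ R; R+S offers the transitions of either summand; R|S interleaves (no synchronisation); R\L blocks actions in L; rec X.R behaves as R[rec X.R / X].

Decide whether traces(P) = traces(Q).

LTS(P): 4 reachable states
  p0 = rec X. a.c.(c.X + b.0) ⊢ -a-> p1
  p1 = c.(c.(rec X. a.c.(c.X + b.0)) + b.0) ⊢ -c-> p2
  p2 = c.(rec X. a.c.(c.X + b.0)) + b.0 ⊢ -b-> p3, -c-> p0
  p3 = 0 ⊢ (no moves)
LTS(Q): 3 reachable states
  q0 = rec X. a.c.c.X ⊢ -a-> q1
  q1 = c.c.(rec X. a.c.c.X) ⊢ -c-> q2
  q2 = c.(rec X. a.c.c.X) ⊢ -c-> q0
Run σ = ⟨acb⟩ on P: start {p0}
  [1] a ⇒ {p1}
  [2] c ⇒ {p2}
  [3] b ⇒ {p3}
  — P admits the full trace.
Run σ = ⟨acb⟩ on Q: start {q0}
  [1] a ⇒ {q1}
  [2] c ⇒ {q2}
  [3] b ⇒ ∅ (Q stuck)

traces(P) ≠ traces(Q) — witness ⟨acb⟩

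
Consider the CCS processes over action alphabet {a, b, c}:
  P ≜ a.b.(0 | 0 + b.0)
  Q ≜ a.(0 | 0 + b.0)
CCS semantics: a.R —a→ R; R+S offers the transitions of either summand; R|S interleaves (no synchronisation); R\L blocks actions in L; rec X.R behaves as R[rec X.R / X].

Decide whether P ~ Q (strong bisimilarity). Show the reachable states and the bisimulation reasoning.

not bisimilar

P's transition system — 4 states:
  s0 = a.b.(0 | 0 + b.0) ⊢ ··a··> s1
  s1 = b.(0 | 0 + b.0) ⊢ ··b··> s2
  s2 = 0 | 0 + b.0 ⊢ ··b··> s3
  s3 = 0 ⊢ (no moves)
Q's transition system — 3 states:
  t0 = a.(0 | 0 + b.0) ⊢ ··a··> t1
  t1 = 0 | 0 + b.0 ⊢ ··b··> t2
  t2 = 0 ⊢ (no moves)
Bisimilarity quotient blocks:
  B0 = {s0}
  B1 = {s1}
  B2 = {s2, t1}
  B3 = {s3, t2}
  B4 = {t0}
s0 ∈ B0, t0 ∈ B4 → different blocks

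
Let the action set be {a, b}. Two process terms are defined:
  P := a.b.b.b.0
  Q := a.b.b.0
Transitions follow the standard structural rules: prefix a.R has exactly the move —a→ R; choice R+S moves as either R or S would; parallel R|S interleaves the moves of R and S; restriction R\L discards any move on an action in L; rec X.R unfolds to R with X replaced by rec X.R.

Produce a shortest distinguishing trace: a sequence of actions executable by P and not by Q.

P's transition system — 5 states:
  m0 = a.b.b.b.0 :: -a-> m1
  m1 = b.b.b.0 :: -b-> m2
  m2 = b.b.0 :: -b-> m3
  m3 = b.0 :: -b-> m4
  m4 = 0 :: stopped
Q's transition system — 4 states:
  n0 = a.b.b.0 :: -a-> n1
  n1 = b.b.0 :: -b-> n2
  n2 = b.0 :: -b-> n3
  n3 = 0 :: stopped
Run σ = ⟨abbb⟩ on P: start {m0}
  step 1 (a): {m1}
  step 2 (b): {m2}
  step 3 (b): {m3}
  step 4 (b): {m4}
  P completes σ.
Run σ = ⟨abbb⟩ on Q: start {n0}
  step 1 (a): {n1}
  step 2 (b): {n2}
  step 3 (b): {n3}
  step 4 (b): ∅  — Q cannot continue

abbb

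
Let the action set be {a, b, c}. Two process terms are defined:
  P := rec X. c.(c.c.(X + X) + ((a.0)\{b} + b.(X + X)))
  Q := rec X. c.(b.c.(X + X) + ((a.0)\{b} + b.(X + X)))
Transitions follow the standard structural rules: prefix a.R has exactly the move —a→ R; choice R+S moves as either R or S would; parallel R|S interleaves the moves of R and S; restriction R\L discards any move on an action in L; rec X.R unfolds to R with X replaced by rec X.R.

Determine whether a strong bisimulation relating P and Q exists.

P ≁ Q

P's transition system — 5 states:
  s0 = rec X. c.(c.c.(X + X) + ((a.0)\{b} + b.(X + X))) :: ··c··> s1
  s1 = c.c.((rec X. c.(c.c.(X + X) + ((a.0)\{b} + b.(X + X)))) + (rec X. c.(c.c.(X + X) + ((a.0)\{b} + b.(X + X))))) + ((a.0)\{b} + b.((rec X. c.(c.c.(X + X) + ((a.0)\{b} + b.(X + X)))) + (rec X. c.(c.c.(X + X) + ((a.0)\{b} + b.(X + X)))))) :: ··a··> s2, ··b··> s3, ··c··> s4
  s2 = 0\{b} :: ∅
  s3 = (rec X. c.(c.c.(X + X) + ((a.0)\{b} + b.(X + X)))) + (rec X. c.(c.c.(X + X) + ((a.0)\{b} + b.(X + X)))) :: ··c··> s1
  s4 = c.((rec X. c.(c.c.(X + X) + ((a.0)\{b} + b.(X + X)))) + (rec X. c.(c.c.(X + X) + ((a.0)\{b} + b.(X + X))))) :: ··c··> s3
Q's transition system — 5 states:
  t0 = rec X. c.(b.c.(X + X) + ((a.0)\{b} + b.(X + X))) :: ··c··> t1
  t1 = b.c.((rec X. c.(b.c.(X + X) + ((a.0)\{b} + b.(X + X)))) + (rec X. c.(b.c.(X + X) + ((a.0)\{b} + b.(X + X))))) + ((a.0)\{b} + b.((rec X. c.(b.c.(X + X) + ((a.0)\{b} + b.(X + X)))) + (rec X. c.(b.c.(X + X) + ((a.0)\{b} + b.(X + X)))))) :: ··a··> t2, ··b··> t3, ··b··> t4
  t2 = 0\{b} :: ∅
  t3 = (rec X. c.(b.c.(X + X) + ((a.0)\{b} + b.(X + X)))) + (rec X. c.(b.c.(X + X) + ((a.0)\{b} + b.(X + X)))) :: ··c··> t1
  t4 = c.((rec X. c.(b.c.(X + X) + ((a.0)\{b} + b.(X + X)))) + (rec X. c.(b.c.(X + X) + ((a.0)\{b} + b.(X + X))))) :: ··c··> t3
Bisimilarity quotient blocks:
  B0 = {s0, s3}
  B1 = {s1}
  B2 = {s2, t2}
  B3 = {s4}
  B4 = {t0, t3}
  B5 = {t1}
  B6 = {t4}
s0 ∈ B0, t0 ∈ B4 → different blocks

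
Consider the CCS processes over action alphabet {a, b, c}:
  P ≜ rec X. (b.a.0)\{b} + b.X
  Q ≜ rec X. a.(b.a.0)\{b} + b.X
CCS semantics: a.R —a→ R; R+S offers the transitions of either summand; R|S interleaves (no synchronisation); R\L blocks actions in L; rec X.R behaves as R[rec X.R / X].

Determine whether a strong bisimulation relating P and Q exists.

NO

Reachable graph of P (1 states):
  u0 = rec X. (b.a.0)\{b} + b.X has moves =b=> u0
Reachable graph of Q (2 states):
  v0 = rec X. a.(b.a.0)\{b} + b.X has moves =a=> v1, =b=> v0
  v1 = (b.a.0)\{b} has moves ·
Coarsest stable partition (strong bisimilarity classes):
  B0 = {u0}
  B1 = {v0}
  B2 = {v1}
u0 ∈ B0, v0 ∈ B1 → different blocks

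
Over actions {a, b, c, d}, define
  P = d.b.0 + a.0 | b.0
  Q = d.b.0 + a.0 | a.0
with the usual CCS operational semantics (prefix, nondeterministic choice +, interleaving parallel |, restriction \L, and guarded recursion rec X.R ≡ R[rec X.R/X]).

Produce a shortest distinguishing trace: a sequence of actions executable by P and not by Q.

LTS(P): 6 reachable states
  m0 = d.b.0 + a.0 | b.0 :: =a=> m1, =b=> m2, =d=> m3
  m1 = 0 | b.0 :: =b=> m4
  m2 = a.0 | 0 :: =a=> m4
  m3 = b.0 :: =b=> m5
  m4 = 0 | 0 :: ·
  m5 = 0 :: ·
LTS(Q): 6 reachable states
  n0 = d.b.0 + a.0 | a.0 :: =a=> n1, =a=> n2, =d=> n3
  n1 = 0 | a.0 :: =a=> n4
  n2 = a.0 | 0 :: =a=> n4
  n3 = b.0 :: =b=> n5
  n4 = 0 | 0 :: ·
  n5 = 0 :: ·
Trace ⟨b⟩ through P, begin at {m0}:
  after b @ step 1: {m2}
  ✓ P
Trace ⟨b⟩ through Q, begin at {n0}:
  after b @ step 1: ∅  — Q cannot continue

b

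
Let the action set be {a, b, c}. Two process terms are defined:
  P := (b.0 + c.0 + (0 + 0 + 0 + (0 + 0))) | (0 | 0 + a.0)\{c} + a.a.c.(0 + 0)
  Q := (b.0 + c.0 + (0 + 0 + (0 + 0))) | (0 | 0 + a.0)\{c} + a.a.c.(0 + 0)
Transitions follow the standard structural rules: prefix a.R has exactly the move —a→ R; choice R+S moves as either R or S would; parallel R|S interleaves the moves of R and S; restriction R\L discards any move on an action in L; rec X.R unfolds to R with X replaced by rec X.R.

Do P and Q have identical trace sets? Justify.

LTS(P): 7 reachable states
  s0 = (b.0 + c.0 + (0 + 0 + 0 + (0 + 0))) | (0 | 0 + a.0)\{c} + a.a.c.(0 + 0) :: =a=> s1, =a=> s2, =b=> s3, =c=> s3
  s1 = (b.0 + c.0 + (0 + 0 + 0 + (0 + 0))) | 0\{c} :: =b=> s4, =c=> s4
  s2 = a.c.(0 + 0) :: =a=> s5
  s3 = 0 | (0 | 0 + a.0)\{c} :: =a=> s4
  s4 = 0 | 0\{c} :: stopped
  s5 = c.(0 + 0) :: =c=> s6
  s6 = 0 + 0 :: stopped
LTS(Q): 7 reachable states
  t0 = (b.0 + c.0 + (0 + 0 + (0 + 0))) | (0 | 0 + a.0)\{c} + a.a.c.(0 + 0) :: =a=> t1, =a=> t2, =b=> t3, =c=> t3
  t1 = (b.0 + c.0 + (0 + 0 + (0 + 0))) | 0\{c} :: =b=> t4, =c=> t4
  t2 = a.c.(0 + 0) :: =a=> t5
  t3 = 0 | (0 | 0 + a.0)\{c} :: =a=> t4
  t4 = 0 | 0\{c} :: stopped
  t5 = c.(0 + 0) :: =c=> t6
  t6 = 0 + 0 :: stopped
Bisimilarity quotient blocks:
  B0 = {s0, t0}
  B1 = {s1, t1}
  B2 = {s4, s6, t4, t6}
  B3 = {s3, t3}
  B4 = {s2, t2}
  B5 = {s5, t5}
s0 ∈ B0, t0 ∈ B0 → same block
Bisimilar ⇒ trace-equivalent.

trace-equivalent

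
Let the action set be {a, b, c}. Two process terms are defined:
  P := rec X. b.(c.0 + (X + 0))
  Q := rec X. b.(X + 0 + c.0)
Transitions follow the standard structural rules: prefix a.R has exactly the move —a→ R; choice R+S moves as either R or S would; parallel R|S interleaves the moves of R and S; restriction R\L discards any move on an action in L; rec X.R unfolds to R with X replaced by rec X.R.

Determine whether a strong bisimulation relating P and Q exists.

LTS(P): 3 reachable states
  s0 = rec X. b.(c.0 + (X + 0)) :: --b--▸ s1
  s1 = c.0 + ((rec X. b.(c.0 + (X + 0))) + 0) :: --b--▸ s1, --c--▸ s2
  s2 = 0 :: (no moves)
LTS(Q): 3 reachable states
  t0 = rec X. b.(X + 0 + c.0) :: --b--▸ t1
  t1 = (rec X. b.(X + 0 + c.0)) + 0 + c.0 :: --b--▸ t1, --c--▸ t2
  t2 = 0 :: (no moves)
Bisimilarity quotient blocks:
  B0 = {s0, t0}
  B1 = {s1, t1}
  B2 = {s2, t2}
s0 ∈ B0, t0 ∈ B0 → same block

YES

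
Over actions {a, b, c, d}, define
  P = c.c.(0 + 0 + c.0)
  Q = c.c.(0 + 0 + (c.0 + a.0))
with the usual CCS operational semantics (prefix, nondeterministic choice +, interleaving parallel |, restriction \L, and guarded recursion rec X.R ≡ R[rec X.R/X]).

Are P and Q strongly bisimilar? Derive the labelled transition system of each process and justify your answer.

NO

LTS(P): 4 reachable states
  m0 = c.c.(0 + 0 + c.0) has moves —c→ m1
  m1 = c.(0 + 0 + c.0) has moves —c→ m2
  m2 = 0 + 0 + c.0 has moves —c→ m3
  m3 = 0 has moves ·
LTS(Q): 4 reachable states
  n0 = c.c.(0 + 0 + (c.0 + a.0)) has moves —c→ n1
  n1 = c.(0 + 0 + (c.0 + a.0)) has moves —c→ n2
  n2 = 0 + 0 + (c.0 + a.0) has moves —a→ n3, —c→ n3
  n3 = 0 has moves ·
Partition-refinement fixed point:
  B0 = {m0}
  B1 = {m1}
  B2 = {m2}
  B3 = {m3, n3}
  B4 = {n0}
  B5 = {n1}
  B6 = {n2}
m0 ∈ B0, n0 ∈ B4 → different blocks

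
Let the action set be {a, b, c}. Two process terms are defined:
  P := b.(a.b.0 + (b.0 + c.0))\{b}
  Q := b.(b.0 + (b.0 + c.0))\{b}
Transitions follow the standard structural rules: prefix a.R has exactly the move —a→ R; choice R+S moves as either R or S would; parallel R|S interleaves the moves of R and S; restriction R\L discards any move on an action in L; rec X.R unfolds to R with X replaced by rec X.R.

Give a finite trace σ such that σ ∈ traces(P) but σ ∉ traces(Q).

LTS(P): 4 reachable states
  u0 = b.(a.b.0 + (b.0 + c.0))\{b} | —b→ u1
  u1 = (a.b.0 + (b.0 + c.0))\{b} | —a→ u2, —c→ u3
  u2 = (b.0)\{b} | ·
  u3 = 0\{b} | ·
LTS(Q): 3 reachable states
  v0 = b.(b.0 + (b.0 + c.0))\{b} | —b→ v1
  v1 = (b.0 + (b.0 + c.0))\{b} | —c→ v2
  v2 = 0\{b} | ·
Run σ = ⟨ba⟩ on P: start {u0}
  [1] b ⇒ {u1}
  [2] a ⇒ {u2}
  — P admits the full trace.
Run σ = ⟨ba⟩ on Q: start {v0}
  [1] b ⇒ {v1}
  [2] a ⇒ no successor for Q

ba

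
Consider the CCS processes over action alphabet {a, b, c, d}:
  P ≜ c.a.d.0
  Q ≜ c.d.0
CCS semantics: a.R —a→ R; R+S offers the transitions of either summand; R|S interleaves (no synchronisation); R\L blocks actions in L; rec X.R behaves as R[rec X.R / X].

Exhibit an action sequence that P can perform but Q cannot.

ca

Reachable graph of P (4 states):
  m0 = c.a.d.0 | ··c··> m1
  m1 = a.d.0 | ··a··> m2
  m2 = d.0 | ··d··> m3
  m3 = 0 | ·
Reachable graph of Q (3 states):
  n0 = c.d.0 | ··c··> n1
  n1 = d.0 | ··d··> n2
  n2 = 0 | ·
Run σ = ⟨ca⟩ on P: start {m0}
  step 1 (c): {m1}
  step 2 (a): {m2}
  ✓ P
Run σ = ⟨ca⟩ on Q: start {n0}
  step 1 (c): {n1}
  step 2 (a): ∅  — Q cannot continue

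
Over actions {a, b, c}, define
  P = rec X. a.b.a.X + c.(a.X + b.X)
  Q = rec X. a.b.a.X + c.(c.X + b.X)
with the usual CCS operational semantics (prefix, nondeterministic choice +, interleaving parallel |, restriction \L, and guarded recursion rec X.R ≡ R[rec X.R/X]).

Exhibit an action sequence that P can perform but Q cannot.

Reachable graph of P (4 states):
  p0 = rec X. a.b.a.X + c.(a.X + b.X) ⊢ -a-> p1, -c-> p2
  p1 = b.a.(rec X. a.b.a.X + c.(a.X + b.X)) ⊢ -b-> p3
  p2 = a.(rec X. a.b.a.X + c.(a.X + b.X)) + b.(rec X. a.b.a.X + c.(a.X + b.X)) ⊢ -a-> p0, -b-> p0
  p3 = a.(rec X. a.b.a.X + c.(a.X + b.X)) ⊢ -a-> p0
Reachable graph of Q (4 states):
  q0 = rec X. a.b.a.X + c.(c.X + b.X) ⊢ -a-> q1, -c-> q2
  q1 = b.a.(rec X. a.b.a.X + c.(c.X + b.X)) ⊢ -b-> q3
  q2 = c.(rec X. a.b.a.X + c.(c.X + b.X)) + b.(rec X. a.b.a.X + c.(c.X + b.X)) ⊢ -b-> q0, -c-> q0
  q3 = a.(rec X. a.b.a.X + c.(c.X + b.X)) ⊢ -a-> q0
Run σ = ⟨ca⟩ on P: start {p0}
  [1] c ⇒ {p2}
  [2] a ⇒ {p0}
  — P admits the full trace.
Run σ = ⟨ca⟩ on Q: start {q0}
  [1] c ⇒ {q2}
  [2] a ⇒ ∅ (Q stuck)

ca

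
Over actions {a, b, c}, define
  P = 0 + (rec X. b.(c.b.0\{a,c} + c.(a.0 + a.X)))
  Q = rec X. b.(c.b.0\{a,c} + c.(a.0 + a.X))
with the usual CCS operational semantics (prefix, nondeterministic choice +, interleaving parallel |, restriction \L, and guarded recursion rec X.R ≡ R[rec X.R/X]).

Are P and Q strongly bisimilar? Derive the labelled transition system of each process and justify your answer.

YES

P's transition system — 7 states:
  s0 = 0 + (rec X. b.(c.b.0\{a,c} + c.(a.0 + a.X))) | —b→ s1
  s1 = c.b.0\{a,c} + c.(a.0 + a.(rec X. b.(c.b.0\{a,c} + c.(a.0 + a.X)))) | —c→ s2, —c→ s3
  s2 = a.0 + a.(rec X. b.(c.b.0\{a,c} + c.(a.0 + a.X))) | —a→ s4, —a→ s5
  s3 = b.0\{a,c} | —b→ s6
  s4 = 0 | (no moves)
  s5 = rec X. b.(c.b.0\{a,c} + c.(a.0 + a.X)) | —b→ s1
  s6 = 0\{a,c} | (no moves)
Q's transition system — 6 states:
  t0 = rec X. b.(c.b.0\{a,c} + c.(a.0 + a.X)) | —b→ t1
  t1 = c.b.0\{a,c} + c.(a.0 + a.(rec X. b.(c.b.0\{a,c} + c.(a.0 + a.X)))) | —c→ t2, —c→ t3
  t2 = a.0 + a.(rec X. b.(c.b.0\{a,c} + c.(a.0 + a.X))) | —a→ t0, —a→ t4
  t3 = b.0\{a,c} | —b→ t5
  t4 = 0 | (no moves)
  t5 = 0\{a,c} | (no moves)
Partition-refinement fixed point:
  B0 = {s0, s5, t0}
  B1 = {s1, t1}
  B2 = {s3, t3}
  B3 = {s4, s6, t4, t5}
  B4 = {s2, t2}
s0 ∈ B0, t0 ∈ B0 → same block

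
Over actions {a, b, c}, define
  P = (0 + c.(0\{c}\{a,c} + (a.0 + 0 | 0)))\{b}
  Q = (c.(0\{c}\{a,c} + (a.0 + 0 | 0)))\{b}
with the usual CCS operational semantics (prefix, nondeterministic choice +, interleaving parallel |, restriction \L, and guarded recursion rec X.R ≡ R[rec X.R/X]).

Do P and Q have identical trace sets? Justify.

Reachable graph of P (3 states):
  p0 = (0 + c.(0\{c}\{a,c} + (a.0 + 0 | 0)))\{b} :: =c=> p1
  p1 = (0\{c}\{a,c} + (a.0 + 0 | 0))\{b} :: =a=> p2
  p2 = 0\{b} :: ·
Reachable graph of Q (3 states):
  q0 = (c.(0\{c}\{a,c} + (a.0 + 0 | 0)))\{b} :: =c=> q1
  q1 = (0\{c}\{a,c} + (a.0 + 0 | 0))\{b} :: =a=> q2
  q2 = 0\{b} :: ·
Partition-refinement fixed point:
  B0 = {p0, q0}
  B1 = {p1, q1}
  B2 = {p2, q2}
p0 ∈ B0, q0 ∈ B0 → same block
Bisimilar ⇒ trace-equivalent.

YES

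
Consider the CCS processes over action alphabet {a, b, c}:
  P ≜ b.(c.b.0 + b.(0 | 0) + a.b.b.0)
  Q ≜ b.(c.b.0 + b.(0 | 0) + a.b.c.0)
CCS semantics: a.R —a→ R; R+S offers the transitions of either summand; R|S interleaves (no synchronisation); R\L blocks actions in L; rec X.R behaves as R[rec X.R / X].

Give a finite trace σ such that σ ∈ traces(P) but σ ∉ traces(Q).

Reachable graph of P (6 states):
  s0 = b.(c.b.0 + b.(0 | 0) + a.b.b.0) ⊢ —b→ s1
  s1 = c.b.0 + b.(0 | 0) + a.b.b.0 ⊢ —a→ s2, —b→ s3, —c→ s4
  s2 = b.b.0 ⊢ —b→ s4
  s3 = 0 | 0 ⊢ (no moves)
  s4 = b.0 ⊢ —b→ s5
  s5 = 0 ⊢ (no moves)
Reachable graph of Q (7 states):
  t0 = b.(c.b.0 + b.(0 | 0) + a.b.c.0) ⊢ —b→ t1
  t1 = c.b.0 + b.(0 | 0) + a.b.c.0 ⊢ —a→ t2, —b→ t3, —c→ t4
  t2 = b.c.0 ⊢ —b→ t5
  t3 = 0 | 0 ⊢ (no moves)
  t4 = b.0 ⊢ —b→ t6
  t5 = c.0 ⊢ —c→ t6
  t6 = 0 ⊢ (no moves)
Executing babb from P (initial set {s0}):
  step 1 (b): {s1}
  step 2 (a): {s2}
  step 3 (b): {s4}
  step 4 (b): {s5}
  P completes σ.
Executing babb from Q (initial set {t0}):
  step 1 (b): {t1}
  step 2 (a): {t2}
  step 3 (b): {t5}
  step 4 (b): ∅ (Q stuck)

babb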